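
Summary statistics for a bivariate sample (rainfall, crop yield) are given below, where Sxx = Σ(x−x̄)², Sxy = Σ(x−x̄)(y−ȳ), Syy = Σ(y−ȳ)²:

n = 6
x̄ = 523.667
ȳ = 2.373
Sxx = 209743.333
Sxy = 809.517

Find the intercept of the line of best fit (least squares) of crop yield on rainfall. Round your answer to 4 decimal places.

0.3519

b = Sxy/Sxx = 809.517/209743.333 = 0.003860
a = ȳ − b·x̄ = 2.373 − 0.003860·523.667 = 0.351876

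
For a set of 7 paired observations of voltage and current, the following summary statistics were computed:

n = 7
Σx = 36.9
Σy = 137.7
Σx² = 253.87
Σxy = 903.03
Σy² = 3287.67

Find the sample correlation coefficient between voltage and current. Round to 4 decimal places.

Sxx = Σx² − (Σx)²/n = 253.87 − 194.515714 = 59.354286
Sxy = Σxy − (Σx)(Σy)/n = 903.03 − 725.875714 = 177.154286
Syy = Σy² − (Σy)²/n = 3287.67 − 2708.755714 = 578.914286
r = Sxy/√(Sxx·Syy) = 177.154286/√(34361.043918) = 177.154286/185.367322 = 0.955693

0.9557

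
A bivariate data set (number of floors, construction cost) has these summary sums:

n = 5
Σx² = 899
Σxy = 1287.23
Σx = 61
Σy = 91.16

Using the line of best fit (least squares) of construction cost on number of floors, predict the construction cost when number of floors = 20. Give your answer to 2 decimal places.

Sxx = Σx² − (Σx)²/n = 899 − 744.2 = 154.8
Sxy = Σxy − (Σx)(Σy)/n = 1287.23 − 1112.152 = 175.078
b = Sxy/Sxx = 175.078/154.8 = 1.130995
a = ȳ − b·x̄ = 18.232 − 1.130995·12.2 = 4.433863
ŷ(20) = a + b·20 = 4.433863 + 1.130995·20 = 27.053760

27.05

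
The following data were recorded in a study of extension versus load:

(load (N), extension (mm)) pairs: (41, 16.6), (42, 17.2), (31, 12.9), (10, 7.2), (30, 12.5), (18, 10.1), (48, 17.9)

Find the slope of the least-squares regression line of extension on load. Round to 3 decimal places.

n = 7, Σx = 220, Σy = 94.4, Σxy = 3290.9, Σx² = 8034
Sxx = Σx² − (Σx)²/n = 8034 − 6914.285714 = 1119.714286
Sxy = Σxy − (Σx)(Σy)/n = 3290.9 − 2966.857143 = 324.042857
b = Sxy/Sxx = 324.042857/1119.714286 = 0.289398

0.289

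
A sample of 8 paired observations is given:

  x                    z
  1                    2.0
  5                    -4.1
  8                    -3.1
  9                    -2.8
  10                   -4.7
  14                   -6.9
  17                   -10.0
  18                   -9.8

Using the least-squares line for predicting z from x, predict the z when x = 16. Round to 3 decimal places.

-8.638

n = 8, Σx = 82, Σy = -39.4, Σxy = -558.5, Σx² = 1080
Sxx = Σx² − (Σx)²/n = 1080 − 840.5 = 239.5
Sxy = Σxy − (Σx)(Σy)/n = -558.5 − (-403.85) = -154.65
b = Sxy/Sxx = -154.65/239.5 = -0.645720
a = ȳ − b·x̄ = -4.925 − (-0.645720)·10.25 = 1.693633
ŷ(16) = a + b·16 = 1.693633 + (-0.645720)·16 = -8.637891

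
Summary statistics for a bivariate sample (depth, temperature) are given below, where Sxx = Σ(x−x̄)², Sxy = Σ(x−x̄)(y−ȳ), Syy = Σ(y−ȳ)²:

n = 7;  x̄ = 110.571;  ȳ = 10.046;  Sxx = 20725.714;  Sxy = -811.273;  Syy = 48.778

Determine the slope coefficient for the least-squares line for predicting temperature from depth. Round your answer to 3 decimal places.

-0.039

b = Sxy/Sxx = -811.273/20725.714 = -0.039143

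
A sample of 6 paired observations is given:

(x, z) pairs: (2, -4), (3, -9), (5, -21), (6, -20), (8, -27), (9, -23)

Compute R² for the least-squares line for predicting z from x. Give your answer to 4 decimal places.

0.8353

n = 6, Σx = 33, Σy = -104, Σxy = -683, Σx² = 219, Σy² = 2196
Sxx = Σx² − (Σx)²/n = 219 − 181.5 = 37.5
Sxy = Σxy − (Σx)(Σy)/n = -683 − (-572) = -111
Syy = Σy² − (Σy)²/n = 2196 − 1802.666667 = 393.333333
R² = Sxy²/(Sxx·Syy) = (-111)²/(37.5·393.333333) = 0.835322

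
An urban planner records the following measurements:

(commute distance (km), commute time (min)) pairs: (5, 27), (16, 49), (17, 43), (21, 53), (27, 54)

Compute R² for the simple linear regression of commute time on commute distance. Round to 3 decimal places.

n = 5, Σx = 86, Σy = 226, Σxy = 4221, Σx² = 1740, Σy² = 10704
Sxx = Σx² − (Σx)²/n = 1740 − 1479.2 = 260.8
Sxy = Σxy − (Σx)(Σy)/n = 4221 − 3887.2 = 333.8
Syy = Σy² − (Σy)²/n = 10704 − 10215.2 = 488.8
R² = Sxy²/(Sxx·Syy) = (333.8)²/(260.8·488.8) = 0.874045

0.874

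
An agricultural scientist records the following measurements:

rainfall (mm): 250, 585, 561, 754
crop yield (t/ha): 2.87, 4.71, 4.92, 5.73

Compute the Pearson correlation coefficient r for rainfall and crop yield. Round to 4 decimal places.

n = 4, Σx = 2150, Σy = 18.23, Σxy = 10553.39, Σx² = 1287962, Σy² = 87.4603
Sxx = Σx² − (Σx)²/n = 1287962 − 1155625 = 132337
Sxy = Σxy − (Σx)(Σy)/n = 10553.39 − 9798.625 = 754.765
Syy = Σy² − (Σy)²/n = 87.4603 − 83.083225 = 4.377075
r = Sxy/√(Sxx·Syy) = 754.765/√(579248.974275) = 754.765/761.084078 = 0.991697

0.9917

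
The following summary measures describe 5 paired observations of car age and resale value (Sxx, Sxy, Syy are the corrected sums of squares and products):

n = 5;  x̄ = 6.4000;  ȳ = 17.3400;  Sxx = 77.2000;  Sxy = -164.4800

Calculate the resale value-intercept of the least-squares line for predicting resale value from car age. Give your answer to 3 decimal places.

b = Sxy/Sxx = -164.48/77.2 = -2.130570
a = ȳ − b·x̄ = 17.34 − (-2.130570)·6.4 = 30.975648

30.976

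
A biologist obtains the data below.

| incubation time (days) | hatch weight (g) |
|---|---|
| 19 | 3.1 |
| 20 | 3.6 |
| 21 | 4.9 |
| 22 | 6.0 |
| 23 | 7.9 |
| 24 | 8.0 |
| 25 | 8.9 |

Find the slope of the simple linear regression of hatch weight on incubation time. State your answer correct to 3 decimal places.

n = 7, Σx = 154, Σy = 42.4, Σxy = 962, Σx² = 3416
Sxx = Σx² − (Σx)²/n = 3416 − 3388 = 28
Sxy = Σxy − (Σx)(Σy)/n = 962 − 932.8 = 29.2
b = Sxy/Sxx = 29.2/28 = 1.042857

1.043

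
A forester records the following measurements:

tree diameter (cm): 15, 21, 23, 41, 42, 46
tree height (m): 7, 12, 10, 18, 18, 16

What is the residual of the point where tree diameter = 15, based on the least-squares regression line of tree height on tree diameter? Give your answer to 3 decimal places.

n = 6, Σx = 188, Σy = 81, Σxy = 2817, Σx² = 6756
Sxx = Σx² − (Σx)²/n = 6756 − 5890.666667 = 865.333333
Sxy = Σxy − (Σx)(Σy)/n = 2817 − 2538 = 279
b = Sxy/Sxx = 279/865.333333 = 0.322419
a = ȳ − b·x̄ = 13.5 − 0.322419·31.333333 = 3.397535
ŷ(15) = 3.397535 + 0.322419·15 = 8.233821
residual = y − ŷ = 7 − 8.233821 = -1.233821

-1.234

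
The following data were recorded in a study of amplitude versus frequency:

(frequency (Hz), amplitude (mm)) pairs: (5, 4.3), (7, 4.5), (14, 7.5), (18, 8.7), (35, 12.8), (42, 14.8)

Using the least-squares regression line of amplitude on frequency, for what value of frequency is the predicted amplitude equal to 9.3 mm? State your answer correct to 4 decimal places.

22.0512

n = 6, Σx = 121, Σy = 52.6, Σxy = 1384.2, Σx² = 3583
Sxx = Σx² − (Σx)²/n = 3583 − 2440.166667 = 1142.833333
Sxy = Σxy − (Σx)(Σy)/n = 1384.2 − 1060.766667 = 323.433333
b = Sxy/Sxx = 323.433333/1142.833333 = 0.283010
a = ȳ − b·x̄ = 8.766667 − 0.283010·20.166667 = 3.059297
Set a + b·x = 9.3: x = (9.3 − 3.059297) / 0.283010 = 22.051170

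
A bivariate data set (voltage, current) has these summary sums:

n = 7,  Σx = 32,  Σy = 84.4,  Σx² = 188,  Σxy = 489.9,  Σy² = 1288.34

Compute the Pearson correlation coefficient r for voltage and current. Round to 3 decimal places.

0.979

Sxx = Σx² − (Σx)²/n = 188 − 146.285714 = 41.714286
Sxy = Σxy − (Σx)(Σy)/n = 489.9 − 385.828571 = 104.071429
Syy = Σy² − (Σy)²/n = 1288.34 − 1017.622857 = 270.717143
r = Sxy/√(Sxx·Syy) = 104.071429/√(11292.772245) = 104.071429/106.267456 = 0.979335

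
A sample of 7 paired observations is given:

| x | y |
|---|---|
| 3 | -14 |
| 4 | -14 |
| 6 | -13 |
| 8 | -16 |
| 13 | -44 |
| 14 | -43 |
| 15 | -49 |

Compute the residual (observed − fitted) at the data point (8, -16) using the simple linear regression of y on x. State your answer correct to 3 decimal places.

8.355

n = 7, Σx = 63, Σy = -193, Σxy = -2213, Σx² = 715
Sxx = Σx² − (Σx)²/n = 715 − 567 = 148
Sxy = Σxy − (Σx)(Σy)/n = -2213 − (-1737) = -476
b = Sxy/Sxx = -476/148 = -3.216216
a = ȳ − b·x̄ = -27.571429 − (-3.216216)·9 = 1.374517
ŷ(8) = 1.374517 + (-3.216216)·8 = -24.355212
residual = y − ŷ = -16 − (-24.355212) = 8.355212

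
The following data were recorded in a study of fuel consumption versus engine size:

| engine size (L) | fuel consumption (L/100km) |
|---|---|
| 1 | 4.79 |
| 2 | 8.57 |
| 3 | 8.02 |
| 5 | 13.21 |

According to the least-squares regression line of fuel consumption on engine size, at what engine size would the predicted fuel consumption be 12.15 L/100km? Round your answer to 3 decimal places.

n = 4, Σx = 11, Σy = 34.59, Σxy = 112.04, Σx² = 39
Sxx = Σx² − (Σx)²/n = 39 − 30.25 = 8.75
Sxy = Σxy − (Σx)(Σy)/n = 112.04 − 95.1225 = 16.9175
b = Sxy/Sxx = 16.9175/8.75 = 1.933429
a = ȳ − b·x̄ = 8.6475 − 1.933429·2.75 = 3.330571
Set a + b·x = 12.15: x = (12.15 − 3.330571) / 1.933429 = 4.561549

4.562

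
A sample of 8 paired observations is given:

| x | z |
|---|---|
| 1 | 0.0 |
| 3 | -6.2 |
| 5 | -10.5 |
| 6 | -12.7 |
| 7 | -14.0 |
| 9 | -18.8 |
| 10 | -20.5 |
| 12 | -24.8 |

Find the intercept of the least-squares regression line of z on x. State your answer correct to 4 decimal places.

1.0237

n = 8, Σx = 53, Σy = -107.5, Σxy = -917.1, Σx² = 445
Sxx = Σx² − (Σx)²/n = 445 − 351.125 = 93.875
Sxy = Σxy − (Σx)(Σy)/n = -917.1 − (-712.1875) = -204.9125
b = Sxy/Sxx = -204.9125/93.875 = -2.182823
a = ȳ − b·x̄ = -13.4375 − (-2.182823)·6.625 = 1.023702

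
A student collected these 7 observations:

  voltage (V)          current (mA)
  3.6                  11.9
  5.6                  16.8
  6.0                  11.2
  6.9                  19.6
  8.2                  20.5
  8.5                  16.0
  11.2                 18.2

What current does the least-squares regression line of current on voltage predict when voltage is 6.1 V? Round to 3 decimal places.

15.392

n = 7, Σx = 50, Σy = 114.2, Σxy = 847.3, Σx² = 392.86
Sxx = Σx² − (Σx)²/n = 392.86 − 357.142857 = 35.717143
Sxy = Σxy − (Σx)(Σy)/n = 847.3 − 815.714286 = 31.585714
b = Sxy/Sxx = 31.585714/35.717143 = 0.884329
a = ȳ − b·x̄ = 16.314286 − 0.884329·7.142857 = 9.997648
ŷ(6.1) = a + b·6.1 = 9.997648 + 0.884329·6.1 = 15.392057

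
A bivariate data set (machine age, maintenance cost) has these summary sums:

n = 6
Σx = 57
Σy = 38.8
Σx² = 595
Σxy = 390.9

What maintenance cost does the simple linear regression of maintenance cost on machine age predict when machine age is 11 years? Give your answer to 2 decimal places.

7.09

Sxx = Σx² − (Σx)²/n = 595 − 541.5 = 53.5
Sxy = Σxy − (Σx)(Σy)/n = 390.9 − 368.6 = 22.3
b = Sxy/Sxx = 22.3/53.5 = 0.416822
a = ȳ − b·x̄ = 6.466667 − 0.416822·9.5 = 2.506854
ŷ(11) = a + b·11 = 2.506854 + 0.416822·11 = 7.091900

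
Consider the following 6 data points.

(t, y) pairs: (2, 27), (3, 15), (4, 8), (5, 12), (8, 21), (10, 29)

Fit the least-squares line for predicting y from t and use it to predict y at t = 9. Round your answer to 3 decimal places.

22.669

n = 6, Σx = 32, Σy = 112, Σxy = 649, Σx² = 218
Sxx = Σx² − (Σx)²/n = 218 − 170.666667 = 47.333333
Sxy = Σxy − (Σx)(Σy)/n = 649 − 597.333333 = 51.666667
b = Sxy/Sxx = 51.666667/47.333333 = 1.091549
a = ȳ − b·x̄ = 18.666667 − 1.091549·5.333333 = 12.845070
ŷ(9) = a + b·9 = 12.845070 + 1.091549·9 = 22.669014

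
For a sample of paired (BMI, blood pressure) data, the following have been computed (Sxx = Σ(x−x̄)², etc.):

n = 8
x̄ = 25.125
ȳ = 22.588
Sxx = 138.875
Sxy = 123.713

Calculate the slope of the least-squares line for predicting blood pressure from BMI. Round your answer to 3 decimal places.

0.891

b = Sxy/Sxx = 123.713/138.875 = 0.890823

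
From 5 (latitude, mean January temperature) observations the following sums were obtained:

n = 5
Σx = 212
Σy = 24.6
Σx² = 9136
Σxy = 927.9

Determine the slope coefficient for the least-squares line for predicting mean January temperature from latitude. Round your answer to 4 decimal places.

-0.7822

Sxx = Σx² − (Σx)²/n = 9136 − 8988.8 = 147.2
Sxy = Σxy − (Σx)(Σy)/n = 927.9 − 1043.04 = -115.14
b = Sxy/Sxx = -115.14/147.2 = -0.782201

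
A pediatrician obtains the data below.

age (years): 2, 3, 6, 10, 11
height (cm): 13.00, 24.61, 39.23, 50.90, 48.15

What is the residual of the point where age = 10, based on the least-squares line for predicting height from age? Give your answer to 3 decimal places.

2.020

n = 5, Σx = 32, Σy = 175.89, Σxy = 1373.86, Σx² = 270
Sxx = Σx² − (Σx)²/n = 270 − 204.8 = 65.2
Sxy = Σxy − (Σx)(Σy)/n = 1373.86 − 1125.696 = 248.164
b = Sxy/Sxx = 248.164/65.2 = 3.806196
a = ȳ − b·x̄ = 35.178 − 3.806196·6.4 = 10.818344
ŷ(10) = 10.818344 + 3.806196·10 = 48.880307
residual = y − ŷ = 50.90 − 48.880307 = 2.019693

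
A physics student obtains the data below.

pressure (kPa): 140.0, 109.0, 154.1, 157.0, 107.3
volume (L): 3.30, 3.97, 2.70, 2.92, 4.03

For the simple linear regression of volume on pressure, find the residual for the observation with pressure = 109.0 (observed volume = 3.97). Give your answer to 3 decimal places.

n = 5, Σx = 667.4, Σy = 16.92, Σxy = 2201.659, Σx² = 91390.1
Sxx = Σx² − (Σx)²/n = 91390.1 − 89084.552 = 2305.548
Sxy = Σxy − (Σx)(Σy)/n = 2201.659 − 2258.4816 = -56.8226
b = Sxy/Sxx = -56.8226/2305.548 = -0.024646
a = ȳ − b·x̄ = 3.384 − (-0.024646)·133.48 = 6.673752
ŷ(109.0) = 6.673752 + (-0.024646)·109 = 3.987335
residual = y − ŷ = 3.97 − 3.987335 = -0.017335

-0.017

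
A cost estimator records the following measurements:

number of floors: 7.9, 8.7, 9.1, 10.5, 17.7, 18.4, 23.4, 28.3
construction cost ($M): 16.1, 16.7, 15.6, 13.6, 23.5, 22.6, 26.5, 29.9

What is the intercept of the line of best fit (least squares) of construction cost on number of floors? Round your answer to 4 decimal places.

8.9960

n = 8, Σx = 124, Σy = 164.5, Σxy = 2855.3, Σx² = 2331.46
Sxx = Σx² − (Σx)²/n = 2331.46 − 1922 = 409.46
Sxy = Σxy − (Σx)(Σy)/n = 2855.3 − 2549.75 = 305.55
b = Sxy/Sxx = 305.55/409.46 = 0.746227
a = ȳ − b·x̄ = 20.5625 − 0.746227·15.5 = 8.995986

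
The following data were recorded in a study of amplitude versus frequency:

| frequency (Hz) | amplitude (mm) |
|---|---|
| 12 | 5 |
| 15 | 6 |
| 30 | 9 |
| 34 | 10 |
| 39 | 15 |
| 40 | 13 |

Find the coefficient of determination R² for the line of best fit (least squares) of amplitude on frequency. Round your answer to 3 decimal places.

n = 6, Σx = 170, Σy = 58, Σxy = 1865, Σx² = 5546, Σy² = 636
Sxx = Σx² − (Σx)²/n = 5546 − 4816.666667 = 729.333333
Sxy = Σxy − (Σx)(Σy)/n = 1865 − 1643.333333 = 221.666667
Syy = Σy² − (Σy)²/n = 636 − 560.666667 = 75.333333
R² = Sxy²/(Sxx·Syy) = (221.666667)²/(729.333333·75.333333) = 0.894309

0.894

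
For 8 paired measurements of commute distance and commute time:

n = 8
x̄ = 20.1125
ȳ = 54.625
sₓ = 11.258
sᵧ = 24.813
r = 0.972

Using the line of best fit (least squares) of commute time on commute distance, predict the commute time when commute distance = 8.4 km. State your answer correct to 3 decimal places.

29.533

b = r · sᵧ/sₓ = 0.972 · 24.813/11.258 = 2.142320
a = ȳ − b·x̄ = 54.625 − 2.142320·20.1125 = 11.537594
ŷ(8.4) = a + b·8.4 = 11.537594 + 2.142320·8.4 = 29.533080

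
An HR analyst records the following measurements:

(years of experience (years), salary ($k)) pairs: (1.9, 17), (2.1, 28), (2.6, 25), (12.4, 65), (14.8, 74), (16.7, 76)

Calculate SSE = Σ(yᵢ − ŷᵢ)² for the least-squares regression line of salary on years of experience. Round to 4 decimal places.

72.3838

n = 6, Σx = 50.5, Σy = 285, Σxy = 3326.5, Σx² = 666.47, Σy² = 17175
Sxx = Σx² − (Σx)²/n = 666.47 − 425.041667 = 241.428333
Sxy = Σxy − (Σx)(Σy)/n = 3326.5 − 2398.75 = 927.75
Syy = Σy² − (Σy)²/n = 17175 − 13537.5 = 3637.5
b = Sxy/Sxx = 927.75/241.428333 = 3.842755
SSE = Syy − b·Sxy = 3637.5 − 3.842755·927.75 = 72.383799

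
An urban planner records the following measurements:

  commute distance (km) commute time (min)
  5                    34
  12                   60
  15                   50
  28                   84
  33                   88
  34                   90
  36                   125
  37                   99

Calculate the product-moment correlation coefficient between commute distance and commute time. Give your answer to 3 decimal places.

n = 8, Σx = 200, Σy = 630, Σxy = 18119, Σx² = 6088, Σy² = 55582
Sxx = Σx² − (Σx)²/n = 6088 − 5000 = 1088
Sxy = Σxy − (Σx)(Σy)/n = 18119 − 15750 = 2369
Syy = Σy² − (Σy)²/n = 55582 − 49612.5 = 5969.5
r = Sxy/√(Sxx·Syy) = 2369/√(6494816) = 2369/2548.492888 = 0.929569

0.930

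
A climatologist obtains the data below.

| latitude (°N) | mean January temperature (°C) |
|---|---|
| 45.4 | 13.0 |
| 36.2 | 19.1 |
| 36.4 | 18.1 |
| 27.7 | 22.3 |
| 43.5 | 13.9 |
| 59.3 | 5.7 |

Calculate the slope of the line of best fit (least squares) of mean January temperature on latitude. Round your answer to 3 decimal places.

-0.540

n = 6, Σx = 248.5, Σy = 92.1, Σxy = 3500.83, Σx² = 10872.59
Sxx = Σx² − (Σx)²/n = 10872.59 − 10292.041667 = 580.548333
Sxy = Σxy − (Σx)(Σy)/n = 3500.83 − 3814.475 = -313.645
b = Sxy/Sxx = -313.645/580.548333 = -0.540256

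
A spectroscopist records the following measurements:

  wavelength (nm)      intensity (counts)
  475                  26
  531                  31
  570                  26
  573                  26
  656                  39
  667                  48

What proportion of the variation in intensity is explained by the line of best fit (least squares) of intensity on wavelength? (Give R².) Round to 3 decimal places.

0.664

n = 6, Σx = 3472, Σy = 196, Σxy = 116129, Σx² = 2036040, Σy² = 6814
Sxx = Σx² − (Σx)²/n = 2036040 − 2009130.666667 = 26909.333333
Sxy = Σxy − (Σx)(Σy)/n = 116129 − 113418.666667 = 2710.333333
Syy = Σy² − (Σy)²/n = 6814 − 6402.666667 = 411.333333
R² = Sxy²/(Sxx·Syy) = (2710.333333)²/(26909.333333·411.333333) = 0.663664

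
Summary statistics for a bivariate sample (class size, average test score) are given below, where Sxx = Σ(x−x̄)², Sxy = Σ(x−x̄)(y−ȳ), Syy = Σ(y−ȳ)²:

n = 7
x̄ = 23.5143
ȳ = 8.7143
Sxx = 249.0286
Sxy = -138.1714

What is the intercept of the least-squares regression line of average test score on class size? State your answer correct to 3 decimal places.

21.761

b = Sxy/Sxx = -138.1714/249.0286 = -0.554841
a = ȳ − b·x̄ = 8.7143 − (-0.554841)·23.5143 = 21.761009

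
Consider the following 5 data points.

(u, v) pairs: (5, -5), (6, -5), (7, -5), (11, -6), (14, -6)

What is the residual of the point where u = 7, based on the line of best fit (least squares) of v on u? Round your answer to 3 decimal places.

0.182

n = 5, Σx = 43, Σy = -27, Σxy = -240, Σx² = 427
Sxx = Σx² − (Σx)²/n = 427 − 369.8 = 57.2
Sxy = Σxy − (Σx)(Σy)/n = -240 − (-232.2) = -7.8
b = Sxy/Sxx = -7.8/57.2 = -0.136364
a = ȳ − b·x̄ = -5.4 − (-0.136364)·8.6 = -4.227273
ŷ(7) = -4.227273 + (-0.136364)·7 = -5.181818
residual = y − ŷ = -5 − (-5.181818) = 0.181818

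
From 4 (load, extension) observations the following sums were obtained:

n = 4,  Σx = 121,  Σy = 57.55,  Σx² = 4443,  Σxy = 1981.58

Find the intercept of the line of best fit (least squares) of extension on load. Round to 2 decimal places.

5.09

Sxx = Σx² − (Σx)²/n = 4443 − 3660.25 = 782.75
Sxy = Σxy − (Σx)(Σy)/n = 1981.58 − 1740.8875 = 240.6925
b = Sxy/Sxx = 240.6925/782.75 = 0.307496
a = ȳ − b·x̄ = 14.3875 − 0.307496·30.25 = 5.085746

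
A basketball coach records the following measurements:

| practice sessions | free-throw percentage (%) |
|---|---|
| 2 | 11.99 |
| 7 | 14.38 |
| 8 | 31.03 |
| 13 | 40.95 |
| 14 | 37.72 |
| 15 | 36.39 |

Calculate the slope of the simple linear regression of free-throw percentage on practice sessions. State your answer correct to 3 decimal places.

n = 6, Σx = 59, Σy = 172.46, Σxy = 1979.16, Σx² = 707
Sxx = Σx² − (Σx)²/n = 707 − 580.166667 = 126.833333
Sxy = Σxy − (Σx)(Σy)/n = 1979.16 − 1695.856667 = 283.303333
b = Sxy/Sxx = 283.303333/126.833333 = 2.233666

2.234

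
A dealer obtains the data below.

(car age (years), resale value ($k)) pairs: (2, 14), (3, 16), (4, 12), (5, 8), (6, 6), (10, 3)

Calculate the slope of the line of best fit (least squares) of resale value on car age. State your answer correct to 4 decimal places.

-1.6250

n = 6, Σx = 30, Σy = 59, Σxy = 230, Σx² = 190
Sxx = Σx² − (Σx)²/n = 190 − 150 = 40
Sxy = Σxy − (Σx)(Σy)/n = 230 − 295 = -65
b = Sxy/Sxx = -65/40 = -1.625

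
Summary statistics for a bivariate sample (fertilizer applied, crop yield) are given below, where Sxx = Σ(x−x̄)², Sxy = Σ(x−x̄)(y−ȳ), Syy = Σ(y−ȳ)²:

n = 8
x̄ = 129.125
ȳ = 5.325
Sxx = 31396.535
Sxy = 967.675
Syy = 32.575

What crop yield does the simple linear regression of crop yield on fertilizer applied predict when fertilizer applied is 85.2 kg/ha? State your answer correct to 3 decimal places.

b = Sxy/Sxx = 967.675/31396.535 = 0.030821
a = ȳ − b·x̄ = 5.325 − 0.030821·129.125 = 1.345229
ŷ(85.2) = a + b·85.2 = 1.345229 + 0.030821·85.2 = 3.971184

3.971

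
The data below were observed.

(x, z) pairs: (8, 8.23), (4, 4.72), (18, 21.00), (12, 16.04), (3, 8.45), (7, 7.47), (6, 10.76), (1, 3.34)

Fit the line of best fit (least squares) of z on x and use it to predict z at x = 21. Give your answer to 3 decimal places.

n = 8, Σx = 59, Σy = 80.01, Σxy = 800.74, Σx² = 643
Sxx = Σx² − (Σx)²/n = 643 − 435.125 = 207.875
Sxy = Σxy − (Σx)(Σy)/n = 800.74 − 590.07375 = 210.66625
b = Sxy/Sxx = 210.66625/207.875 = 1.013428
a = ȳ − b·x̄ = 10.00125 − 1.013428·7.375 = 2.527222
ŷ(21) = a + b·21 = 2.527222 + 1.013428·21 = 23.809200

23.809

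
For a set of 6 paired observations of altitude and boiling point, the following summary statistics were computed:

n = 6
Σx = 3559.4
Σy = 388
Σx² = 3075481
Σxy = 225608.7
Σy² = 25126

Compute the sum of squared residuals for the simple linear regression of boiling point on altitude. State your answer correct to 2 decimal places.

Sxx = Σx² − (Σx)²/n = 3075481 − 2111554.726667 = 963926.273333
Sxy = Σxy − (Σx)(Σy)/n = 225608.7 − 230174.533333 = -4565.833333
Syy = Σy² − (Σy)²/n = 25126 − 25090.666667 = 35.333333
b = Sxy/Sxx = -4565.833333/963926.273333 = -0.004737
SSE = Syy − b·Sxy = 35.333333 − (-0.004737)·(-4565.833333) = 13.706333

13.71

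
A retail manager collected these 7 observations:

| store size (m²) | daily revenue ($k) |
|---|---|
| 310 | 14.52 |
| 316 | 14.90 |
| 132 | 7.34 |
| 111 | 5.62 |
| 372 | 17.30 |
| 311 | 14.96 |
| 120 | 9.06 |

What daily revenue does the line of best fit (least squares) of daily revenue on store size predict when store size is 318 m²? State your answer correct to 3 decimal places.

n = 7, Σx = 1672, Σy = 83.7, Σxy = 22977.66, Σx² = 475206
Sxx = Σx² − (Σx)²/n = 475206 − 399369.142857 = 75836.857143
Sxy = Σxy − (Σx)(Σy)/n = 22977.66 − 19992.342857 = 2985.317143
b = Sxy/Sxx = 2985.317143/75836.857143 = 0.039365
a = ȳ − b·x̄ = 11.957143 − 0.039365·238.857143 = 2.554534
ŷ(318) = a + b·318 = 2.554534 + 0.039365·318 = 15.072601

15.073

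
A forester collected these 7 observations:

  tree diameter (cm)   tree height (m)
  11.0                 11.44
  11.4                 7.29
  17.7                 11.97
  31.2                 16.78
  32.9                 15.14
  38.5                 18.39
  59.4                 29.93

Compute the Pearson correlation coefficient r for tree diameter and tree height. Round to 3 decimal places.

0.966

n = 7, Σx = 202.1, Σy = 110.94, Σxy = 3928.314, Σx² = 7630.71, Σy² = 2072.0836
Sxx = Σx² − (Σx)²/n = 7630.71 − 5834.915714 = 1795.794286
Sxy = Σxy − (Σx)(Σy)/n = 3928.314 − 3202.996286 = 725.317714
Syy = Σy² − (Σy)²/n = 2072.0836 − 1758.240514 = 313.843086
r = Sxy/√(Sxx·Syy) = 725.317714/√(563597.619937) = 725.317714/750.731390 = 0.966148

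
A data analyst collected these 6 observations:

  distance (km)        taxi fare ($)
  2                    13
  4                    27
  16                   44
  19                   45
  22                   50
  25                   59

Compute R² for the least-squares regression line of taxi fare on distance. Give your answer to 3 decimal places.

n = 6, Σx = 88, Σy = 238, Σxy = 4268, Σx² = 1746, Σy² = 10840
Sxx = Σx² − (Σx)²/n = 1746 − 1290.666667 = 455.333333
Sxy = Σxy − (Σx)(Σy)/n = 4268 − 3490.666667 = 777.333333
Syy = Σy² − (Σy)²/n = 10840 − 9440.666667 = 1399.333333
R² = Sxy²/(Sxx·Syy) = (777.333333)²/(455.333333·1399.333333) = 0.948340

0.948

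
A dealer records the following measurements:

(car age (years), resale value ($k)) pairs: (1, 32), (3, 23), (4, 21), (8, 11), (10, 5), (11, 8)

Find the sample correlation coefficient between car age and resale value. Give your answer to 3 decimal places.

-0.975

n = 6, Σx = 37, Σy = 100, Σxy = 411, Σx² = 311, Σy² = 2204
Sxx = Σx² − (Σx)²/n = 311 − 228.166667 = 82.833333
Sxy = Σxy − (Σx)(Σy)/n = 411 − 616.666667 = -205.666667
Syy = Σy² − (Σy)²/n = 2204 − 1666.666667 = 537.333333
r = Sxy/√(Sxx·Syy) = -205.666667/√(44509.111111) = -205.666667/210.971825 = -0.974854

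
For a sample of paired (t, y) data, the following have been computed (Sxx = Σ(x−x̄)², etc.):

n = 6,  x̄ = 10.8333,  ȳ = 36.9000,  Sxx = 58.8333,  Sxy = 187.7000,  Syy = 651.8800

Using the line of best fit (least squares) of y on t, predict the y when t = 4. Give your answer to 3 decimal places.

15.099

b = Sxy/Sxx = 187.7/58.8333 = 3.190370
a = ȳ − b·x̄ = 36.9 − 3.190370·10.8333 = 2.337764
ŷ(4) = a + b·4 = 2.337764 + 3.190370·4 = 15.099244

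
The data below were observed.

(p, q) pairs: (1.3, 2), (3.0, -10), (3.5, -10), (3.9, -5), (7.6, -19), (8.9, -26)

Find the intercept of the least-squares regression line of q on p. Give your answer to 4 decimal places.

3.9102

n = 6, Σx = 28.2, Σy = -68, Σxy = -457.7, Σx² = 175.12
Sxx = Σx² − (Σx)²/n = 175.12 − 132.54 = 42.58
Sxy = Σxy − (Σx)(Σy)/n = -457.7 − (-319.6) = -138.1
b = Sxy/Sxx = -138.1/42.58 = -3.243307
a = ȳ − b·x̄ = -11.333333 − (-3.243307)·4.7 = 3.910208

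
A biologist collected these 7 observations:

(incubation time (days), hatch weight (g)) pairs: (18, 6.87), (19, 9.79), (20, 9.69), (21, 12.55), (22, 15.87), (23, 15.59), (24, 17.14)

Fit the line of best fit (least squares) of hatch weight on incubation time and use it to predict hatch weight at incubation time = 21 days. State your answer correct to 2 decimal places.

12.50

n = 7, Σx = 147, Σy = 87.5, Σxy = 1886.09, Σx² = 3115
Sxx = Σx² − (Σx)²/n = 3115 − 3087 = 28
Sxy = Σxy − (Σx)(Σy)/n = 1886.09 − 1837.5 = 48.59
b = Sxy/Sxx = 48.59/28 = 1.735357
a = ȳ − b·x̄ = 12.5 − 1.735357·21 = -23.9425
ŷ(21) = a + b·21 = -23.9425 + 1.735357·21 = 12.5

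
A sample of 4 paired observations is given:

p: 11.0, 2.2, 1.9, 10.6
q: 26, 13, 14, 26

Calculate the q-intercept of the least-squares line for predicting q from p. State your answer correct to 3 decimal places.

10.599

n = 4, Σx = 25.7, Σy = 79, Σxy = 616.8, Σx² = 241.81
Sxx = Σx² − (Σx)²/n = 241.81 − 165.1225 = 76.6875
Sxy = Σxy − (Σx)(Σy)/n = 616.8 − 507.575 = 109.225
b = Sxy/Sxx = 109.225/76.6875 = 1.424287
a = ȳ − b·x̄ = 19.75 − 1.424287·6.425 = 10.598957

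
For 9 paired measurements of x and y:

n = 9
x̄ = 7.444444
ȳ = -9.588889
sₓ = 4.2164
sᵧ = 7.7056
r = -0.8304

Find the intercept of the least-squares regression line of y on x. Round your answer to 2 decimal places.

b = r · sᵧ/sₓ = -0.8304 · 7.7056/4.2164 = -1.517581
a = ȳ − b·x̄ = -9.588889 − (-1.517581)·7.444444 = 1.708661

1.71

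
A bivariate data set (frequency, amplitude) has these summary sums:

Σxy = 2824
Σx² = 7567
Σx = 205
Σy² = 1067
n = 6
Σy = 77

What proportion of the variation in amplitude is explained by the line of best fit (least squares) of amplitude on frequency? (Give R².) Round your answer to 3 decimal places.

0.841

Sxx = Σx² − (Σx)²/n = 7567 − 7004.166667 = 562.833333
Sxy = Σxy − (Σx)(Σy)/n = 2824 − 2630.833333 = 193.166667
Syy = Σy² − (Σy)²/n = 1067 − 988.166667 = 78.833333
R² = Sxy²/(Sxx·Syy) = (193.166667)²/(562.833333·78.833333) = 0.840959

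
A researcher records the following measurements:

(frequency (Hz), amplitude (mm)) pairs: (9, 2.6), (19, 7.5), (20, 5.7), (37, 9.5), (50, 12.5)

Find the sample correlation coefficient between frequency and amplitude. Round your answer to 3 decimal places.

n = 5, Σx = 135, Σy = 37.8, Σxy = 1256.4, Σx² = 4711, Σy² = 342
Sxx = Σx² − (Σx)²/n = 4711 − 3645 = 1066
Sxy = Σxy − (Σx)(Σy)/n = 1256.4 − 1020.6 = 235.8
Syy = Σy² − (Σy)²/n = 342 − 285.768 = 56.232
r = Sxy/√(Sxx·Syy) = 235.8/√(59943.312) = 235.8/244.833233 = 0.963105

0.963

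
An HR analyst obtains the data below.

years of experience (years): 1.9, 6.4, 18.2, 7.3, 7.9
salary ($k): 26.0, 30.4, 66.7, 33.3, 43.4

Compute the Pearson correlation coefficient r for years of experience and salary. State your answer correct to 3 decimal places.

0.968

n = 5, Σx = 41.7, Σy = 199.8, Σxy = 2043.85, Σx² = 491.51, Σy² = 9041.5
Sxx = Σx² − (Σx)²/n = 491.51 − 347.778 = 143.732
Sxy = Σxy − (Σx)(Σy)/n = 2043.85 − 1666.332 = 377.518
Syy = Σy² − (Σy)²/n = 9041.5 − 7984.008 = 1057.492
r = Sxy/√(Sxx·Syy) = 377.518/√(151995.440144) = 377.518/389.865926 = 0.968328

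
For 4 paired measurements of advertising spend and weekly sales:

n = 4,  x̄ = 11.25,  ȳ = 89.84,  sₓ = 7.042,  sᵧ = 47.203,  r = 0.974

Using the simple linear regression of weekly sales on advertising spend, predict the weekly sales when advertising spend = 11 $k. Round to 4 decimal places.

b = r · sᵧ/sₓ = 0.974 · 47.203/7.042 = 6.528788
a = ȳ − b·x̄ = 89.84 − 6.528788·11.25 = 16.391140
ŷ(11) = a + b·11 = 16.391140 + 6.528788·11 = 88.207803

88.2078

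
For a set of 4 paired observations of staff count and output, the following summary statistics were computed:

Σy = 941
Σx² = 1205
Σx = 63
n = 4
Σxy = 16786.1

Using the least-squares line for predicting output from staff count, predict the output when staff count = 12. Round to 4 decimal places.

200.6081

Sxx = Σx² − (Σx)²/n = 1205 − 992.25 = 212.75
Sxy = Σxy − (Σx)(Σy)/n = 16786.1 − 14820.75 = 1965.35
b = Sxy/Sxx = 1965.35/212.75 = 9.237838
a = ȳ − b·x̄ = 235.25 − 9.237838·15.75 = 89.754054
ŷ(12) = a + b·12 = 89.754054 + 9.237838·12 = 200.608108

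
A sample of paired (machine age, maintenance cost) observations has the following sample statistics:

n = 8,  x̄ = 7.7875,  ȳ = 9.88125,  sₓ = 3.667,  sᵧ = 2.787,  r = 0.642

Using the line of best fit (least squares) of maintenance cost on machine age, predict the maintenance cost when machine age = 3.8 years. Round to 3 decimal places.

b = r · sᵧ/sₓ = 0.642 · 2.787/3.667 = 0.487934
a = ȳ − b·x̄ = 9.88125 − 0.487934·7.7875 = 6.081464
ŷ(3.8) = a + b·3.8 = 6.081464 + 0.487934·3.8 = 7.935613

7.936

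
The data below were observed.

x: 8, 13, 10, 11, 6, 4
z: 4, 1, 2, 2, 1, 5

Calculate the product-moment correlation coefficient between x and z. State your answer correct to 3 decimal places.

n = 6, Σx = 52, Σy = 15, Σxy = 113, Σx² = 506, Σy² = 51
Sxx = Σx² − (Σx)²/n = 506 − 450.666667 = 55.333333
Sxy = Σxy − (Σx)(Σy)/n = 113 − 130 = -17
Syy = Σy² − (Σy)²/n = 51 − 37.5 = 13.5
r = Sxy/√(Sxx·Syy) = -17/√(747) = -17/27.331301 = -0.621997

-0.622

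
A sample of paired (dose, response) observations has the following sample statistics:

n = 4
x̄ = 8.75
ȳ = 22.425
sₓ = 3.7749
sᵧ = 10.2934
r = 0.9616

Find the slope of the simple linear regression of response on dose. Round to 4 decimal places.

b = r · sᵧ/sₓ = 0.9616 · 10.2934/3.7749 = 2.622092

2.6221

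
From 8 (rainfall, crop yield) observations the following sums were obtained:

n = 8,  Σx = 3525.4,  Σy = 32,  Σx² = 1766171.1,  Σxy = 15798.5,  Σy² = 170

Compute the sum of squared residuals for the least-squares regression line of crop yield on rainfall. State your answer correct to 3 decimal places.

28.457

Sxx = Σx² − (Σx)²/n = 1766171.1 − 1553555.645 = 212615.455
Sxy = Σxy − (Σx)(Σy)/n = 15798.5 − 14101.6 = 1696.9
Syy = Σy² − (Σy)²/n = 170 − 128 = 42
b = Sxy/Sxx = 1696.9/212615.455 = 0.007981
SSE = Syy − b·Sxy = 42 − 0.007981·1696.9 = 28.456913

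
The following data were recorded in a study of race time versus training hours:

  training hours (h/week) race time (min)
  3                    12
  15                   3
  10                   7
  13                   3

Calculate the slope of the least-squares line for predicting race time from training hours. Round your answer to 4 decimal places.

n = 4, Σx = 41, Σy = 25, Σxy = 190, Σx² = 503
Sxx = Σx² − (Σx)²/n = 503 − 420.25 = 82.75
Sxy = Σxy − (Σx)(Σy)/n = 190 − 256.25 = -66.25
b = Sxy/Sxx = -66.25/82.75 = -0.800604

-0.8006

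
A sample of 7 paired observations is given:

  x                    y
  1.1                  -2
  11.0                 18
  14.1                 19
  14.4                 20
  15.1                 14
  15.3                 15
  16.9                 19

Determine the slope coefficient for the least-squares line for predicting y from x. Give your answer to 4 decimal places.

n = 7, Σx = 87.9, Σy = 103, Σxy = 1513.7, Σx² = 1276.09
Sxx = Σx² − (Σx)²/n = 1276.09 − 1103.772857 = 172.317143
Sxy = Σxy − (Σx)(Σy)/n = 1513.7 − 1293.385714 = 220.314286
b = Sxy/Sxx = 220.314286/172.317143 = 1.278540

1.2785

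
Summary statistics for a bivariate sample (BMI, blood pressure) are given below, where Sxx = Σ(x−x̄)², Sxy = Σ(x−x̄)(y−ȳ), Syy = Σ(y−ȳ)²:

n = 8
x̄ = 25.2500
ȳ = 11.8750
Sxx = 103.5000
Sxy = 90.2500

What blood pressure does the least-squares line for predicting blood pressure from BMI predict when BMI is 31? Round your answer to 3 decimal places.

16.889

b = Sxy/Sxx = 90.25/103.5 = 0.871981
a = ȳ − b·x̄ = 11.875 − 0.871981·25.25 = -10.142512
ŷ(31) = a + b·31 = -10.142512 + 0.871981·31 = 16.888889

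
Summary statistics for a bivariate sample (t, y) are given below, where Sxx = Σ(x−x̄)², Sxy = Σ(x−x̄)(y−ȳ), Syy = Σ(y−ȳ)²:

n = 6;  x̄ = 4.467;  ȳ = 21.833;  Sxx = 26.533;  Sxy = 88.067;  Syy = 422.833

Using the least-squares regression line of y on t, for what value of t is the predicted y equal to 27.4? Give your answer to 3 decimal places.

b = Sxy/Sxx = 88.067/26.533 = 3.319150
a = ȳ − b·x̄ = 21.833 − 3.319150·4.467 = 7.006358
Set a + b·x = 27.4: x = (27.4 − 7.006358) / 3.319150 = 6.144237

6.144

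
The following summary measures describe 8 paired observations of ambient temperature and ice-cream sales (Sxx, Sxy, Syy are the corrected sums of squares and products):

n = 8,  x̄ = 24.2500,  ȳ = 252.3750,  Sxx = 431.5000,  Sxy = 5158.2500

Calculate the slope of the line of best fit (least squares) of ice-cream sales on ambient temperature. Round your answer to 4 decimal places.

b = Sxy/Sxx = 5158.25/431.5 = 11.954229

11.9542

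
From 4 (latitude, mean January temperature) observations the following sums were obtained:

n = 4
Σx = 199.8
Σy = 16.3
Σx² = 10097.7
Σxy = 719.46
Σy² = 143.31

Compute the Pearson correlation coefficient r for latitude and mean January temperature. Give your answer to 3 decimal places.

Sxx = Σx² − (Σx)²/n = 10097.7 − 9980.01 = 117.69
Sxy = Σxy − (Σx)(Σy)/n = 719.46 − 814.185 = -94.725
Syy = Σy² − (Σy)²/n = 143.31 − 66.4225 = 76.8875
r = Sxy/√(Sxx·Syy) = -94.725/√(9048.889875) = -94.725/95.125653 = -0.995788

-0.996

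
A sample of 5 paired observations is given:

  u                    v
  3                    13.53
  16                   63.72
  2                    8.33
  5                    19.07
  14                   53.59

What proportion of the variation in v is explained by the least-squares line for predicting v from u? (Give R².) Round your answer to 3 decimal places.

n = 5, Σx = 40, Σy = 158.24, Σxy = 1922.38, Σx² = 490, Σy² = 7548.2412
Sxx = Σx² − (Σx)²/n = 490 − 320 = 170
Sxy = Σxy − (Σx)(Σy)/n = 1922.38 − 1265.92 = 656.46
Syy = Σy² − (Σy)²/n = 7548.2412 − 5007.97952 = 2540.26168
R² = Sxy²/(Sxx·Syy) = (656.46)²/(170·2540.26168) = 0.997905

0.998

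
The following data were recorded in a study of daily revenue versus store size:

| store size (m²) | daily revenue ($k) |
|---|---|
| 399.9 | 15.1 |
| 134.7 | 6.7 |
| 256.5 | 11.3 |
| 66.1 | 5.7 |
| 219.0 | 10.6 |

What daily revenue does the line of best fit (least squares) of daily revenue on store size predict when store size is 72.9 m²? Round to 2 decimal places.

n = 5, Σx = 1076.2, Σy = 49.4, Σxy = 12537.6, Σx² = 296186.56
Sxx = Σx² − (Σx)²/n = 296186.56 − 231641.288 = 64545.272
Sxy = Σxy − (Σx)(Σy)/n = 12537.6 − 10632.856 = 1904.744
b = Sxy/Sxx = 1904.744/64545.272 = 0.029510
a = ȳ − b·x̄ = 9.88 − 0.029510·215.24 = 3.528224
ŷ(72.9) = a + b·72.9 = 3.528224 + 0.029510·72.9 = 5.679518

5.68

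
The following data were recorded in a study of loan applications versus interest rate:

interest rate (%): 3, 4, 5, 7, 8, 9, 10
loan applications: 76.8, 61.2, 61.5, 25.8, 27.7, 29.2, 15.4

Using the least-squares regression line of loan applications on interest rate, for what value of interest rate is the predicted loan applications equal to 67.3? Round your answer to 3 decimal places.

3.650

n = 7, Σx = 46, Σy = 297.6, Σxy = 1601.7, Σx² = 344
Sxx = Σx² − (Σx)²/n = 344 − 302.285714 = 41.714286
Sxy = Σxy − (Σx)(Σy)/n = 1601.7 − 1955.657143 = -353.957143
b = Sxy/Sxx = -353.957143/41.714286 = -8.485274
a = ȳ − b·x̄ = 42.514286 − (-8.485274)·6.571429 = 98.274658
Set a + b·x = 67.3: x = (67.3 − 98.274658) / (-8.485274) = 3.650402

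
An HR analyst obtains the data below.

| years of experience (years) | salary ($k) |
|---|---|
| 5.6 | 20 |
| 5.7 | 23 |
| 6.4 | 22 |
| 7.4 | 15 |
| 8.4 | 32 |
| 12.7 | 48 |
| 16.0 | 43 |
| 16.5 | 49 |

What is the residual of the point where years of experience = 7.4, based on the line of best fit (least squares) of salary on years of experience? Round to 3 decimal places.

-9.952

n = 8, Σx = 78.7, Σy = 252, Σxy = 2869.8, Σx² = 919.67
Sxx = Σx² − (Σx)²/n = 919.67 − 774.21125 = 145.45875
Sxy = Σxy − (Σx)(Σy)/n = 2869.8 − 2479.05 = 390.75
b = Sxy/Sxx = 390.75/145.45875 = 2.686329
a = ȳ − b·x̄ = 31.5 − 2.686329·9.8375 = 5.073242
ŷ(7.4) = 5.073242 + 2.686329·7.4 = 24.952074
residual = y − ŷ = 15 − 24.952074 = -9.952074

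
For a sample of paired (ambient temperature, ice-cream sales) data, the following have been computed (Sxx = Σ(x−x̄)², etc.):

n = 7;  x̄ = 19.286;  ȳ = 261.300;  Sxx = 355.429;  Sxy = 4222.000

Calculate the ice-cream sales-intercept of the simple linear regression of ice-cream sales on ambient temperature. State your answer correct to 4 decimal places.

32.2093

b = Sxy/Sxx = 4222/355.429 = 11.878603
a = ȳ − b·x̄ = 261.3 − 11.878603·19.286 = 32.209262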